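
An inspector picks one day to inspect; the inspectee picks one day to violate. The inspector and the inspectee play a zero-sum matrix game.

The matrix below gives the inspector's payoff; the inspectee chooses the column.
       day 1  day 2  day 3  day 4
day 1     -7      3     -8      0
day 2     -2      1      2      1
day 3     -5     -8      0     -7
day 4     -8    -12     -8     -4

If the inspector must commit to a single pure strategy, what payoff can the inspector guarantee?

The worst-case payoff for each row is day 1: -8, day 2: -2, day 3: -8, day 4: -12.
The best of these is -2.

-2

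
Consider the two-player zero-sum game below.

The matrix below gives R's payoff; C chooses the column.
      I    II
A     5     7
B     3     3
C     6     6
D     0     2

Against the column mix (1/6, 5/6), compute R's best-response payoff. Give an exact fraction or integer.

20/3

A: (5)·(1/6) + (7)·(5/6) = 20/3.
B: (3)·(1/6) + (3)·(5/6) = 3.
C: (6)·(1/6) + (6)·(5/6) = 6.
D: (0)·(1/6) + (2)·(5/6) = 5/3.
The best pure response is A with expected payoff 20/3.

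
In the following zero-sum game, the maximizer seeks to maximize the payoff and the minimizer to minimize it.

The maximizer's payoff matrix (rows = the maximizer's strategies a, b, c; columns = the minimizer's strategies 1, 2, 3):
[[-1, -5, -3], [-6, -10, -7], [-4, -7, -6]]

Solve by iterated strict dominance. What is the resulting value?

-5

Row c is strictly dominated by row a (-1>-4, -5>-7, -3>-6); eliminate c.
Row b is strictly dominated by row a (-1>-6, -5>-10, -3>-7); eliminate b.
Column 3 is strictly dominated by 2 for the minimizer (-5<-3); eliminate 3.
Column 1 is strictly dominated by 2 for the minimizer (-5<-1); eliminate 1.
Only (a, 2) remains, with payoff -5.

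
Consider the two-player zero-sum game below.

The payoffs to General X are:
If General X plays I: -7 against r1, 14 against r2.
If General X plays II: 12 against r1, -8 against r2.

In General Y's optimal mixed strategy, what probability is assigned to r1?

22/41

Row minima are -7 and -8, so General X's maximin is -7; column maxima are 12 and 14, so General Y's minimax is 12. These differ, so the equilibrium is in mixed strategies.
Let General Y play r1 with probability q. General X is indifferent when −7q + 14(1−q) = 12q − 8(1−q), giving q = 22/41.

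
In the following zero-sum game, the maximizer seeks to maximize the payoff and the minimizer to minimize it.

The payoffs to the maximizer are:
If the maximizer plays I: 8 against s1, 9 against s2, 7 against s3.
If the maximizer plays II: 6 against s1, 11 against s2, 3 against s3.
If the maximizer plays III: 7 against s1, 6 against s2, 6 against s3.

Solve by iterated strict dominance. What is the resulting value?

Column s1 is strictly dominated by s3 for the minimizer (7<8, 3<6, 6<7); eliminate s1.
Row III is strictly dominated by row I (9>6, 7>6); eliminate III.
Column s2 is strictly dominated by s3 for the minimizer (7<9, 3<11); eliminate s2.
Row II is strictly dominated by row I (7>3); eliminate II.
Only (I, s3) remains, with payoff 7.

7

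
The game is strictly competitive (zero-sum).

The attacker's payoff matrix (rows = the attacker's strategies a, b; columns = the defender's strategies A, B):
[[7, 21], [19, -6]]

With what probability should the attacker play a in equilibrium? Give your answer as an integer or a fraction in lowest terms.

Row minima are 7 and -6, so the attacker's maximin is 7; column maxima are 19 and 21, so the defender's minimax is 19. These differ, so the equilibrium is in mixed strategies.
Let the attacker play a with probability p. The defender is indifferent when 7p + 19(1−p) = 21p − 6(1−p), giving p = 25/39.

25/39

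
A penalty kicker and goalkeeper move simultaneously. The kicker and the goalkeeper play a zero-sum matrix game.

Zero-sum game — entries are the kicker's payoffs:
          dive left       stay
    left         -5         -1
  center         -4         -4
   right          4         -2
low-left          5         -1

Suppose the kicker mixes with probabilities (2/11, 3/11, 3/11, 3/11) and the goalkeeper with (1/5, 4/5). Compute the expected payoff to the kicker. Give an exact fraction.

Against (1/5, 4/5), each row's expected payoff is left: -9/5; center: -4; right: -4/5; low-left: 1/5.
Taking the (2/11, 3/11, 3/11, 3/11)-weighted average: (2/11)·(-9/5) + (3/11)·(-4) + (3/11)·(-4/5) + (3/11)·(1/5) = -87/55.

-87/55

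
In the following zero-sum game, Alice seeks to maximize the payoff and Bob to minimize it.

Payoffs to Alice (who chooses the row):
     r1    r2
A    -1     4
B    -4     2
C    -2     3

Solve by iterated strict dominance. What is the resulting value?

-1

Column r2 is strictly dominated by r1 for Bob (-1<4, -4<2, -2<3); eliminate r2.
Row B is strictly dominated by row A (-1>-4); eliminate B.
Row C is strictly dominated by row A (-1>-2); eliminate C.
Only (A, r1) remains, with payoff -1.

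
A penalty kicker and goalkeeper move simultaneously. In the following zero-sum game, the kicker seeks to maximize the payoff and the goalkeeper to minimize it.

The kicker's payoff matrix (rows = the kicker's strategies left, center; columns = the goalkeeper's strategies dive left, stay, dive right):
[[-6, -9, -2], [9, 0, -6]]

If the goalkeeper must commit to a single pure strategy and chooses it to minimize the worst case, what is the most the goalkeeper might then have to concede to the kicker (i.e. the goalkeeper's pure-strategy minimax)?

The worst case (largest entry) in each column is dive left: 9, stay: 0, dive right: -2.
The best (smallest) of these is -2.

-2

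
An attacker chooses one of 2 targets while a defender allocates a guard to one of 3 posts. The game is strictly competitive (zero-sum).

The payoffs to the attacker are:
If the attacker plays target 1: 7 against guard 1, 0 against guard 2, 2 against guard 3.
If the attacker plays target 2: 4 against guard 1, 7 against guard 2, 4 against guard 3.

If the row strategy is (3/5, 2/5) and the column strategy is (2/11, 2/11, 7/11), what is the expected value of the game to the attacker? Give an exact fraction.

184/55

Against (2/11, 2/11, 7/11), each row's expected payoff is target 1: 28/11; target 2: 50/11.
Taking the (3/5, 2/5)-weighted average: (3/5)·(28/11) + (2/5)·(50/11) = 184/55.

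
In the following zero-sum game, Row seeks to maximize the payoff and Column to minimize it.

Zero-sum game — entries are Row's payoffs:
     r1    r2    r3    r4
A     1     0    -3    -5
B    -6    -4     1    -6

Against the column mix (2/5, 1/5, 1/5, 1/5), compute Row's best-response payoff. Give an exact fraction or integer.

-6/5

A: (1)·(2/5) + (0)·(1/5) + (-3)·(1/5) + (-5)·(1/5) = -6/5.
B: (-6)·(2/5) + (-4)·(1/5) + (1)·(1/5) + (-6)·(1/5) = -21/5.
The best pure response is A with expected payoff -6/5.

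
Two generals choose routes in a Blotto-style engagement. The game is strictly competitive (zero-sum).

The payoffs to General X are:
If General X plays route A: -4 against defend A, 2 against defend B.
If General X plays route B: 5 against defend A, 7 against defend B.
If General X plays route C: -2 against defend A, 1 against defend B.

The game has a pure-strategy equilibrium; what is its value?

Row minima: -4, 5, -2 → General X's maximin is 5.
Column maxima: 5, 7 → General Y's minimax is 5.
They coincide at (route B, defend A), so the value is 5.

5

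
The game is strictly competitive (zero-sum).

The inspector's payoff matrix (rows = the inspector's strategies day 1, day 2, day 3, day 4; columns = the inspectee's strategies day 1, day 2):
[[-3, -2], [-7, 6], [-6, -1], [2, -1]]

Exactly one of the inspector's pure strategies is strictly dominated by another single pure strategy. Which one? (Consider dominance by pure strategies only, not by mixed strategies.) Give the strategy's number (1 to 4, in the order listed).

1

Compare day 1 with day 4: 2 > -3, -1 > -2.
So day 4 strictly dominates day 1 for the inspector; day 1 is strictly dominated.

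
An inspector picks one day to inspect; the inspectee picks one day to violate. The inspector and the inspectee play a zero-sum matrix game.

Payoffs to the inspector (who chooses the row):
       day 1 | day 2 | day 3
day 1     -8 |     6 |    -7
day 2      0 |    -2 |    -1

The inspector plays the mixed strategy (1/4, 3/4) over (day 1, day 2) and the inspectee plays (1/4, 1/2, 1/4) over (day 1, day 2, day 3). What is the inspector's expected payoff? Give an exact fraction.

Against (1/4, 1/2, 1/4), each row's expected payoff is day 1: -3/4; day 2: -5/4.
Taking the (1/4, 3/4)-weighted average: (1/4)·(-3/4) + (3/4)·(-5/4) = -9/8.

-9/8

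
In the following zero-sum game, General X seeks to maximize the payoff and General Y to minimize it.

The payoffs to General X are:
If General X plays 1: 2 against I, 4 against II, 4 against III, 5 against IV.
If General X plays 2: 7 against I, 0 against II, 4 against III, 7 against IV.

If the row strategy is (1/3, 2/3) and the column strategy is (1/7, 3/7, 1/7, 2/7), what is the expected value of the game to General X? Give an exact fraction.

26/7

Against (1/7, 3/7, 1/7, 2/7), each row's expected payoff is 1: 4; 2: 25/7.
Taking the (1/3, 2/3)-weighted average: (1/3)·(4) + (2/3)·(25/7) = 26/7.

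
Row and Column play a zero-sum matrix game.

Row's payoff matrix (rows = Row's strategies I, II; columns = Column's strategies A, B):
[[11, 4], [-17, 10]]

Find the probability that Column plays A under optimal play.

Row minima are 4 and -17, so Row's maximin is 4; column maxima are 11 and 10, so Column's minimax is 10. These differ, so the equilibrium is in mixed strategies.
Let Column play A with probability q. Row is indifferent when 11q + 4(1−q) = −17q + 10(1−q), giving q = 3/17.

3/17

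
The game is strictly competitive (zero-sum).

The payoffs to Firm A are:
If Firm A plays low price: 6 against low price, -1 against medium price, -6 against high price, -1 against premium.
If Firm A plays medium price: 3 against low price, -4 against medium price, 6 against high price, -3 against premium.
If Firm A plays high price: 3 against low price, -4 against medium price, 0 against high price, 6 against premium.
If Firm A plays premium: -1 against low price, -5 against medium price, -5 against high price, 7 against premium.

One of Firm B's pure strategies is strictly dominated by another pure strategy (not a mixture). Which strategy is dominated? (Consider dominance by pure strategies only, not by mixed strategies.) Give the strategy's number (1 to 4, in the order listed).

1

Firm B prefers columns that give Firm A less. Compare low price with medium price: -1 < 6, -4 < 3, -4 < 3, -5 < -1.
So medium price strictly dominates low price for Firm B; low price is strictly dominated.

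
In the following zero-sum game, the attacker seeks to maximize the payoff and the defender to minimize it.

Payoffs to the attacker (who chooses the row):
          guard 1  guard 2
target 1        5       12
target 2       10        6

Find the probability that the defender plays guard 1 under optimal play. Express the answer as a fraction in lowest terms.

Row minima are 5 and 6, so the attacker's maximin is 6; column maxima are 10 and 12, so the defender's minimax is 10. These differ, so the equilibrium is in mixed strategies.
Let the defender play guard 1 with probability q. The attacker is indifferent when 5q + 12(1−q) = 10q + 6(1−q), giving q = 6/11.

6/11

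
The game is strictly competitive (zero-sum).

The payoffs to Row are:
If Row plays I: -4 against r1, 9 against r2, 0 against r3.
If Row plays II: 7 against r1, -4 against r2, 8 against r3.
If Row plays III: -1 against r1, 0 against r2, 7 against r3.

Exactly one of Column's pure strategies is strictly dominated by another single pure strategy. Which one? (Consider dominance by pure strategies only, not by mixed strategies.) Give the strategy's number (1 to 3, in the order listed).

3

Column prefers columns that give Row less. Compare r3 with r1: -4 < 0, 7 < 8, -1 < 7.
So r1 strictly dominates r3 for Column; r3 is strictly dominated.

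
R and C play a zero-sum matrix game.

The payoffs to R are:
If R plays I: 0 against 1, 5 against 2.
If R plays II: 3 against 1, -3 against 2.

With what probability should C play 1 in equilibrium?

Row minima are 0 and -3, so R's maximin is 0; column maxima are 3 and 5, so C's minimax is 3. These differ, so the equilibrium is in mixed strategies.
Let C play 1 with probability q. R is indifferent when 5(1−q) = 3q − 3(1−q), giving q = 8/11.

8/11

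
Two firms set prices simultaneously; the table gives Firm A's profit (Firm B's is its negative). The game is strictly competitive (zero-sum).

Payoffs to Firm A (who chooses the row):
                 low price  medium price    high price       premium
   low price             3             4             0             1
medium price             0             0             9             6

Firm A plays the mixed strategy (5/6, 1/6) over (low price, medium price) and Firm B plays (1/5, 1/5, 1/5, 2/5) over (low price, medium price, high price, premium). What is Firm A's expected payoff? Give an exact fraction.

11/5

Against (1/5, 1/5, 1/5, 2/5), each row's expected payoff is low price: 9/5; medium price: 21/5.
Taking the (5/6, 1/6)-weighted average: (5/6)·(9/5) + (1/6)·(21/5) = 11/5.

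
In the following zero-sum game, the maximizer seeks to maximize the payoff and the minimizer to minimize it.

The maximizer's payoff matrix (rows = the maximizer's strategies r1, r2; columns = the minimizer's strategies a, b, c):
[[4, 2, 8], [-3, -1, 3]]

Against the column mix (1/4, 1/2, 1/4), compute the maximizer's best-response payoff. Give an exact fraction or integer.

4

r1: (4)·(1/4) + (2)·(1/2) + (8)·(1/4) = 4.
r2: (-3)·(1/4) + (-1)·(1/2) + (3)·(1/4) = -1/2.
The best pure response is r1 with expected payoff 4.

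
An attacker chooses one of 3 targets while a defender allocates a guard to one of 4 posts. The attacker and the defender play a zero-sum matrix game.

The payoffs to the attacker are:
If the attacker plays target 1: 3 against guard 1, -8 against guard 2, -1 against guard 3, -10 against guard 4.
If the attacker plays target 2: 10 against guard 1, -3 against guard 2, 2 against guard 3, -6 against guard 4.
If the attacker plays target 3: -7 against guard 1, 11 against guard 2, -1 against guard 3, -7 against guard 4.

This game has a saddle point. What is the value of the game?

-6

Row minima: -10, -6, -7 → the attacker's maximin is -6.
Column maxima: 10, 11, 2, -6 → the defender's minimax is -6.
They coincide at (target 2, guard 4), so the value is -6.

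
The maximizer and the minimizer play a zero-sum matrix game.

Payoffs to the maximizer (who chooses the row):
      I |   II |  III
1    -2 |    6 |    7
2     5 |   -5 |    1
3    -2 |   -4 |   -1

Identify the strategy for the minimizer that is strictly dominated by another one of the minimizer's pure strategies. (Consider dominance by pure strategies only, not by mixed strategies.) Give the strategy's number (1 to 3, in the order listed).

The minimizer prefers columns that give the maximizer less. Compare III with II: 6 < 7, -5 < 1, -4 < -1.
So II strictly dominates III for the minimizer; III is strictly dominated.

3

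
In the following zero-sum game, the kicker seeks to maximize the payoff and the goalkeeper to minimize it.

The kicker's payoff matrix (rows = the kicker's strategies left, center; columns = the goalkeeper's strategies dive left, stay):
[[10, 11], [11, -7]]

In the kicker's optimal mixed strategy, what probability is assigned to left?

Row minima are 10 and -7, so the kicker's maximin is 10; column maxima are 11 and 11, so the goalkeeper's minimax is 11. These differ, so the equilibrium is in mixed strategies.
Let the kicker play left with probability p. The goalkeeper is indifferent when 10p + 11(1−p) = 11p − 7(1−p), giving p = 18/19.

18/19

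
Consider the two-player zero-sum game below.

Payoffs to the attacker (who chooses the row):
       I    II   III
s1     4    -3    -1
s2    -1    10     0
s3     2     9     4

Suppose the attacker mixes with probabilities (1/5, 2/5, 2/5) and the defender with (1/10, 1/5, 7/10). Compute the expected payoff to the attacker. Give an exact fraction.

Against (1/10, 1/5, 7/10), each row's expected payoff is s1: -9/10; s2: 19/10; s3: 24/5.
Taking the (1/5, 2/5, 2/5)-weighted average: (1/5)·(-9/10) + (2/5)·(19/10) + (2/5)·(24/5) = 5/2.

5/2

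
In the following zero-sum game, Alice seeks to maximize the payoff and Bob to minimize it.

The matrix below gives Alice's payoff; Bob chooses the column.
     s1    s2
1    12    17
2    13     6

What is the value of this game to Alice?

149/12

Row minima are 12 and 6, so Alice's maximin is 12; column maxima are 13 and 17, so Bob's minimax is 13. These differ, so the equilibrium is in mixed strategies.
Let Alice play 1 with probability p. Bob is indifferent when 12p + 13(1−p) = 17p + 6(1−p), giving p = 7/12.
Let Bob play s1 with probability q. Alice is indifferent when 12q + 17(1−q) = 13q + 6(1−q), giving q = 11/12.
The value is 12·(11/12) + (17)·(1/12) = 149/12.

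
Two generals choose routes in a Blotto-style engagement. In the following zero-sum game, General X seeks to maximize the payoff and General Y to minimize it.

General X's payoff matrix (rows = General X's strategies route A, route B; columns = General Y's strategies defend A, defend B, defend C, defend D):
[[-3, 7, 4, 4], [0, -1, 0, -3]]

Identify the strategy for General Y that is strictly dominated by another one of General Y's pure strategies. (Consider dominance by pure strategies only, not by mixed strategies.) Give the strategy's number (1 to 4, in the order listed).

2

General Y prefers columns that give General X less. Compare defend B with defend D: 4 < 7, -3 < -1.
So defend D strictly dominates defend B for General Y; defend B is strictly dominated.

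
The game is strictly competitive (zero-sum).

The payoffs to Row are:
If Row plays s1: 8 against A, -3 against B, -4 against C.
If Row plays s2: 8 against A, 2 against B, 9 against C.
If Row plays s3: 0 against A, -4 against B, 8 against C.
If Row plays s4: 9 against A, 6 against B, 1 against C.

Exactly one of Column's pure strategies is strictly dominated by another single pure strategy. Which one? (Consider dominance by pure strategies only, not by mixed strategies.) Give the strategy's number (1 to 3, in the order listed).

1

Column prefers columns that give Row less. Compare A with B: -3 < 8, 2 < 8, -4 < 0, 6 < 9.
So B strictly dominates A for Column; A is strictly dominated.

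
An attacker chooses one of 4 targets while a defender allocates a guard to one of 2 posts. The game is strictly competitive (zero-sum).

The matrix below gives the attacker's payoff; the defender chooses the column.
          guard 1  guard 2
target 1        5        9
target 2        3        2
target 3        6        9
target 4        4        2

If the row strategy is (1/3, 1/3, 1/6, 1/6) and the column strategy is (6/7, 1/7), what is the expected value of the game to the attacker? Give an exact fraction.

Against (6/7, 1/7), each row's expected payoff is target 1: 39/7; target 2: 20/7; target 3: 45/7; target 4: 26/7.
Taking the (1/3, 1/3, 1/6, 1/6)-weighted average: (1/3)·(39/7) + (1/3)·(20/7) + (1/6)·(45/7) + (1/6)·(26/7) = 9/2.

9/2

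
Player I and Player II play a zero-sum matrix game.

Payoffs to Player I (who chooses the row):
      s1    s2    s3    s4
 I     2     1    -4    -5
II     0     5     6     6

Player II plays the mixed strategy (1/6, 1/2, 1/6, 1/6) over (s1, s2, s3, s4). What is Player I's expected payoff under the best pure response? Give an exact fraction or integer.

9/2

I: (2)·(1/6) + (1)·(1/2) + (-4)·(1/6) + (-5)·(1/6) = -2/3.
II: (0)·(1/6) + (5)·(1/2) + (6)·(1/6) + (6)·(1/6) = 9/2.
The best pure response is II with expected payoff 9/2.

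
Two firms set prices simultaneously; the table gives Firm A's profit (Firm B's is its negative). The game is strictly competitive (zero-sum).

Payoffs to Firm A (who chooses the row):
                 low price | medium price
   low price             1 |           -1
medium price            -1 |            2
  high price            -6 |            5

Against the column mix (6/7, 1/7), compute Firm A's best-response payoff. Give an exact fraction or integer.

low price: (1)·(6/7) + (-1)·(1/7) = 5/7.
medium price: (-1)·(6/7) + (2)·(1/7) = -4/7.
high price: (-6)·(6/7) + (5)·(1/7) = -31/7.
The best pure response is low price with expected payoff 5/7.

5/7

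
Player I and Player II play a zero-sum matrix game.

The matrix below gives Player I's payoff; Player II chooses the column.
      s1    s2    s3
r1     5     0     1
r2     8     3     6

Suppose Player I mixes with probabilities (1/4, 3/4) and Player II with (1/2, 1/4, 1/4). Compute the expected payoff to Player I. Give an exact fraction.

43/8

Against (1/2, 1/4, 1/4), each row's expected payoff is r1: 11/4; r2: 25/4.
Taking the (1/4, 3/4)-weighted average: (1/4)·(11/4) + (3/4)·(25/4) = 43/8.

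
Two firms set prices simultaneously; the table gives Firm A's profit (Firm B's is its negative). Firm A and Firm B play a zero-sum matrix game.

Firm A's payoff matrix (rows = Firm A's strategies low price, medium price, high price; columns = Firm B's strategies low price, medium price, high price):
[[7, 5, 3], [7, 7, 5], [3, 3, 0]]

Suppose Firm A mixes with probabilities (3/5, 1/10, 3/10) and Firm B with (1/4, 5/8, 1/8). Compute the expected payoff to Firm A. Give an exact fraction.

Against (1/4, 5/8, 1/8), each row's expected payoff is low price: 21/4; medium price: 27/4; high price: 21/8.
Taking the (3/5, 1/10, 3/10)-weighted average: (3/5)·(21/4) + (1/10)·(27/4) + (3/10)·(21/8) = 369/80.

369/80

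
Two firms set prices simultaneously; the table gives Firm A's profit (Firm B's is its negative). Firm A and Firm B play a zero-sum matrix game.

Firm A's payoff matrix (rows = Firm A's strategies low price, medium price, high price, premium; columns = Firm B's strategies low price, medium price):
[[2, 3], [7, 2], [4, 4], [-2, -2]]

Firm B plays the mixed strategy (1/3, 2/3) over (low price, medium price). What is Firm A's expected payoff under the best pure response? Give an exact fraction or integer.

4

low price: (2)·(1/3) + (3)·(2/3) = 8/3.
medium price: (7)·(1/3) + (2)·(2/3) = 11/3.
high price: (4)·(1/3) + (4)·(2/3) = 4.
premium: (-2)·(1/3) + (-2)·(2/3) = -2.
The best pure response is high price with expected payoff 4.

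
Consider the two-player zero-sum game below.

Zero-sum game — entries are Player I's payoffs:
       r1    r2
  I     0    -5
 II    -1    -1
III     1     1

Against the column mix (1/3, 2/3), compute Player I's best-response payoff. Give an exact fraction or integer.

I: (0)·(1/3) + (-5)·(2/3) = -10/3.
II: (-1)·(1/3) + (-1)·(2/3) = -1.
III: (1)·(1/3) + (1)·(2/3) = 1.
The best pure response is III with expected payoff 1.

1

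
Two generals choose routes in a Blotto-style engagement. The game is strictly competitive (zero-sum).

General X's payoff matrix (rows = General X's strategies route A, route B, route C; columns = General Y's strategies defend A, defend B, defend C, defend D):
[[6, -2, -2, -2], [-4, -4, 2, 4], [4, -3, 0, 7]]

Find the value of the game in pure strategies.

Row minima: -2, -4, -3 → General X's maximin is -2.
Column maxima: 6, -2, 2, 7 → General Y's minimax is -2.
They coincide at (route A, defend B), so the value is -2.

-2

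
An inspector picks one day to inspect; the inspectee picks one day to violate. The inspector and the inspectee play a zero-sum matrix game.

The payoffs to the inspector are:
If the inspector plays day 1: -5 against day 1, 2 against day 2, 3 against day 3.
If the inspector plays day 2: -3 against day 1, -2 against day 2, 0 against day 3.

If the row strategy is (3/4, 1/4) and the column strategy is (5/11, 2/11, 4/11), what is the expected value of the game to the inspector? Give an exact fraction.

-23/22

Against (5/11, 2/11, 4/11), each row's expected payoff is day 1: -9/11; day 2: -19/11.
Taking the (3/4, 1/4)-weighted average: (3/4)·(-9/11) + (1/4)·(-19/11) = -23/22.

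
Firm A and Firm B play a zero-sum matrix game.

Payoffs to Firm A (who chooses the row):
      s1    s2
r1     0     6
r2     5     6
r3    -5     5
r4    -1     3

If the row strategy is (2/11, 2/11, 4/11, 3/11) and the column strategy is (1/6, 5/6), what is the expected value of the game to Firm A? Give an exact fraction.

42/11

Against (1/6, 5/6), each row's expected payoff is r1: 5; r2: 35/6; r3: 10/3; r4: 7/3.
Taking the (2/11, 2/11, 4/11, 3/11)-weighted average: (2/11)·(5) + (2/11)·(35/6) + (4/11)·(10/3) + (3/11)·(7/3) = 42/11.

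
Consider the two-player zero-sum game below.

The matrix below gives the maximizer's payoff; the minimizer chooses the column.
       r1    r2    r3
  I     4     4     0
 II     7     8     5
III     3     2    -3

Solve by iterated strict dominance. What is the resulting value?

Row III is strictly dominated by row I (4>3, 4>2, 0>-3); eliminate III.
Column r2 is strictly dominated by r3 for the minimizer (0<4, 5<8); eliminate r2.
Row I is strictly dominated by row II (7>4, 5>0); eliminate I.
Column r1 is strictly dominated by r3 for the minimizer (5<7); eliminate r1.
Only (II, r3) remains, with payoff 5.

5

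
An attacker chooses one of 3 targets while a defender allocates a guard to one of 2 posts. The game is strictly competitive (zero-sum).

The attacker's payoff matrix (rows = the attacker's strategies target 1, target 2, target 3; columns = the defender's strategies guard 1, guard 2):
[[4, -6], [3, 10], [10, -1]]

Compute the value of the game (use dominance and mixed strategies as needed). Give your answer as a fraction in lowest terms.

103/18

Row target 1 is strictly dominated by row target 3, so the attacker never plays it.
The remaining 2×2 game on (target 2, target 3) × (guard 1, guard 2) has no saddle point. Let the attacker play target 2 with probability p; indifference gives 3p + 10(1−p) = 10p − (1−p), so p = 11/18.
Similarly the defender's optimal q on guard 1 is 11/18, and the value is 3·(11/18) + (10)·(7/18) = 103/18.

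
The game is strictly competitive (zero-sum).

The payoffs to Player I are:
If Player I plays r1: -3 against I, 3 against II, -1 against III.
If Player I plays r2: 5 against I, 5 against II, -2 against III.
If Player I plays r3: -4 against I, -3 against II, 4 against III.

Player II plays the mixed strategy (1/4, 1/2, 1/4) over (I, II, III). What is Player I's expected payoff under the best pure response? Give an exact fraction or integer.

r1: (-3)·(1/4) + (3)·(1/2) + (-1)·(1/4) = 1/2.
r2: (5)·(1/4) + (5)·(1/2) + (-2)·(1/4) = 13/4.
r3: (-4)·(1/4) + (-3)·(1/2) + (4)·(1/4) = -3/2.
The best pure response is r2 with expected payoff 13/4.

13/4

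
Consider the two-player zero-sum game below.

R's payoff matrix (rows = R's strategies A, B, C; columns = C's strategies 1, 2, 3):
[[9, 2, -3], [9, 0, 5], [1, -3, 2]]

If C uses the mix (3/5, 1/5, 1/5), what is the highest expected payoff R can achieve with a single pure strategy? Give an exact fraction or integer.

A: (9)·(3/5) + (2)·(1/5) + (-3)·(1/5) = 26/5.
B: (9)·(3/5) + (0)·(1/5) + (5)·(1/5) = 32/5.
C: (1)·(3/5) + (-3)·(1/5) + (2)·(1/5) = 2/5.
The best pure response is B with expected payoff 32/5.

32/5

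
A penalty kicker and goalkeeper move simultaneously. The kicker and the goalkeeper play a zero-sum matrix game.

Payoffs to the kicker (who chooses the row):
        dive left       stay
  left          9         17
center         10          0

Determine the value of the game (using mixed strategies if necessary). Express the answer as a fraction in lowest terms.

Row minima are 9 and 0, so the kicker's maximin is 9; column maxima are 10 and 17, so the goalkeeper's minimax is 10. These differ, so the equilibrium is in mixed strategies.
Let the kicker play left with probability p. The goalkeeper is indifferent when 9p + 10(1−p) = 17p, giving p = 5/9.
Let the goalkeeper play dive left with probability q. The kicker is indifferent when 9q + 17(1−q) = 10q, giving q = 17/18.
The value is 9·(17/18) + (17)·(1/18) = 85/9.

85/9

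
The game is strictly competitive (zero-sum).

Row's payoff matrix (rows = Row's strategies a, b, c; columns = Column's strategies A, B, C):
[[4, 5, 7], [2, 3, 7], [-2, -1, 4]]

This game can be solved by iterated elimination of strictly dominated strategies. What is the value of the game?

Column C is strictly dominated by A for Column (4<7, 2<7, -2<4); eliminate C.
Row b is strictly dominated by row a (4>2, 5>3); eliminate b.
Row c is strictly dominated by row a (4>-2, 5>-1); eliminate c.
Column B is strictly dominated by A for Column (4<5); eliminate B.
Only (a, A) remains, with payoff 4.

4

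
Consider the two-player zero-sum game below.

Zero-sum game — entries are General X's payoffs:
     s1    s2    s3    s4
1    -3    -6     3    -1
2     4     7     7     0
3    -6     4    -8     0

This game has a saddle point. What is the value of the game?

0

Row minima: -6, 0, -8 → General X's maximin is 0.
Column maxima: 4, 7, 7, 0 → General Y's minimax is 0.
They coincide at (2, s4), so the value is 0.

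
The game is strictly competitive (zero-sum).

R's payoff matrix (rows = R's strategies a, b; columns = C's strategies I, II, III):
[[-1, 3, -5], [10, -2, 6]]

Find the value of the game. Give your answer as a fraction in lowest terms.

1/2

Column I is strictly dominated by III for C (it gives R more in every row).
The remaining 2×2 game on (a, b) × (II, III) has no saddle point. Let R play a with probability p; indifference gives 3p − 2(1−p) = −5p + 6(1−p), so p = 1/2.
Similarly C's optimal q on II is 11/16, and the value is 3·(11/16) + (-5)·(5/16) = 1/2.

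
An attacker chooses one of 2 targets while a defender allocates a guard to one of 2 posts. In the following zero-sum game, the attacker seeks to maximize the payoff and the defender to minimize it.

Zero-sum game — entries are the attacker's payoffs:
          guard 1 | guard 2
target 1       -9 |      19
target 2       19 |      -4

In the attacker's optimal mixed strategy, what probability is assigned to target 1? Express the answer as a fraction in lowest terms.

Row minima are -9 and -4, so the attacker's maximin is -4; column maxima are 19 and 19, so the defender's minimax is 19. These differ, so the equilibrium is in mixed strategies.
Let the attacker play target 1 with probability p. The defender is indifferent when −9p + 19(1−p) = 19p − 4(1−p), giving p = 23/51.

23/51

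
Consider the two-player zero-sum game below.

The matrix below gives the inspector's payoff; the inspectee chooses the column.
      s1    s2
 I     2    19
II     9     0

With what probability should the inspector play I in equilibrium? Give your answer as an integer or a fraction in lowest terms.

9/26

Row minima are 2 and 0, so the inspector's maximin is 2; column maxima are 9 and 19, so the inspectee's minimax is 9. These differ, so the equilibrium is in mixed strategies.
Let the inspector play I with probability p. The inspectee is indifferent when 2p + 9(1−p) = 19p, giving p = 9/26.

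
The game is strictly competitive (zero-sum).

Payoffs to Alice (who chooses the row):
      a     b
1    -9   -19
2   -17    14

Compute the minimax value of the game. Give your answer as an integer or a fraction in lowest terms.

Row minima are -19 and -17, so Alice's maximin is -17; column maxima are -9 and 14, so Bob's minimax is -9. These differ, so the equilibrium is in mixed strategies.
Let Alice play 1 with probability p. Bob is indifferent when −9p − 17(1−p) = −19p + 14(1−p), giving p = 31/41.
Let Bob play a with probability q. Alice is indifferent when −9q − 19(1−q) = −17q + 14(1−q), giving q = 33/41.
The value is -9·(33/41) + (-19)·(8/41) = -449/41.

-449/41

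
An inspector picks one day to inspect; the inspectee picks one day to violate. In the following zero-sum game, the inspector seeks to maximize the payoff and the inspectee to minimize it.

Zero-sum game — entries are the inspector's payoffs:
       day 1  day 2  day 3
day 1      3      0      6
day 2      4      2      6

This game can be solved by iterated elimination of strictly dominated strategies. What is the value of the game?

2

Column day 1 is strictly dominated by day 2 for the inspectee (0<3, 2<4); eliminate day 1.
Column day 3 is strictly dominated by day 2 for the inspectee (0<6, 2<6); eliminate day 3.
Row day 1 is strictly dominated by row day 2 (2>0); eliminate day 1.
Only (day 2, day 2) remains, with payoff 2.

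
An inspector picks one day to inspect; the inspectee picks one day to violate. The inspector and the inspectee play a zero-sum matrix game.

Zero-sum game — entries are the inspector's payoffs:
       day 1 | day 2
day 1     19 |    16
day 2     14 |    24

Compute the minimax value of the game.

232/13

Row minima are 16 and 14, so the inspector's maximin is 16; column maxima are 19 and 24, so the inspectee's minimax is 19. These differ, so the equilibrium is in mixed strategies.
Let the inspector play day 1 with probability p. The inspectee is indifferent when 19p + 14(1−p) = 16p + 24(1−p), giving p = 10/13.
Let the inspectee play day 1 with probability q. The inspector is indifferent when 19q + 16(1−q) = 14q + 24(1−q), giving q = 8/13.
The value is 19·(8/13) + (16)·(5/13) = 232/13.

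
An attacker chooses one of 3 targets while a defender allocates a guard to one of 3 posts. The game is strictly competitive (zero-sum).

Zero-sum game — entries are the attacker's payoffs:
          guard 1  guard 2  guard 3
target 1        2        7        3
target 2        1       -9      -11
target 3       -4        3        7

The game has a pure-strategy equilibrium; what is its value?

Row minima: 2, -11, -4 → the attacker's maximin is 2.
Column maxima: 2, 7, 7 → the defender's minimax is 2.
They coincide at (target 1, guard 1), so the value is 2.

2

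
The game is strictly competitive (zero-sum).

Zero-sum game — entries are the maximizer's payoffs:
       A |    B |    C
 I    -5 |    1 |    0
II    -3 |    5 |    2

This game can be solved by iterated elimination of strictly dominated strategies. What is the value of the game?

Row I is strictly dominated by row II (-3>-5, 5>1, 2>0); eliminate I.
Column B is strictly dominated by A for the minimizer (-3<5); eliminate B.
Column C is strictly dominated by A for the minimizer (-3<2); eliminate C.
Only (II, A) remains, with payoff -3.

-3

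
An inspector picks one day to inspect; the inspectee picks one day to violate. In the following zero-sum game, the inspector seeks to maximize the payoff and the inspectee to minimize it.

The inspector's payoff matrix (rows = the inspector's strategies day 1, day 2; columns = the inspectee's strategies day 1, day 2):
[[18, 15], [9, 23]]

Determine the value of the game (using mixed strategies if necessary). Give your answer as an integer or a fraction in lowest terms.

279/17

Row minima are 15 and 9, so the inspector's maximin is 15; column maxima are 18 and 23, so the inspectee's minimax is 18. These differ, so the equilibrium is in mixed strategies.
Let the inspector play day 1 with probability p. The inspectee is indifferent when 18p + 9(1−p) = 15p + 23(1−p), giving p = 14/17.
Let the inspectee play day 1 with probability q. The inspector is indifferent when 18q + 15(1−q) = 9q + 23(1−q), giving q = 8/17.
The value is 18·(8/17) + (15)·(9/17) = 279/17.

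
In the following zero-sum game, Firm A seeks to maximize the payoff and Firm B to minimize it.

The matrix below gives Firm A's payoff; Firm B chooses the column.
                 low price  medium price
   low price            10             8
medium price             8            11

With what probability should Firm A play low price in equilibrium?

3/5

Row minima are 8 and 8, so Firm A's maximin is 8; column maxima are 10 and 11, so Firm B's minimax is 10. These differ, so the equilibrium is in mixed strategies.
Let Firm A play low price with probability p. Firm B is indifferent when 10p + 8(1−p) = 8p + 11(1−p), giving p = 3/5.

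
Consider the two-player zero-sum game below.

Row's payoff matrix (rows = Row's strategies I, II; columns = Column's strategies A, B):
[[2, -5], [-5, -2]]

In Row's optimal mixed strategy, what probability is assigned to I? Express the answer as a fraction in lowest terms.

3/10

Row minima are -5 and -5, so Row's maximin is -5; column maxima are 2 and -2, so Column's minimax is -2. These differ, so the equilibrium is in mixed strategies.
Let Row play I with probability p. Column is indifferent when 2p − 5(1−p) = −5p − 2(1−p), giving p = 3/10.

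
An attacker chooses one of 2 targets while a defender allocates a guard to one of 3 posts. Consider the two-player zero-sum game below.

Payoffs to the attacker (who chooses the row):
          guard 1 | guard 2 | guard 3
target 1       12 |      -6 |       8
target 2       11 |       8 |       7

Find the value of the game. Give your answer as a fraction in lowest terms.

Column guard 1 is strictly dominated by guard 3 for the defender (it gives the attacker more in every row).
The remaining 2×2 game on (target 1, target 2) × (guard 2, guard 3) has no saddle point. Let the attacker play target 1 with probability p; indifference gives −6p + 8(1−p) = 8p + 7(1−p), so p = 1/15.
Similarly the defender's optimal q on guard 2 is 1/15, and the value is -6·(1/15) + (8)·(14/15) = 106/15.

106/15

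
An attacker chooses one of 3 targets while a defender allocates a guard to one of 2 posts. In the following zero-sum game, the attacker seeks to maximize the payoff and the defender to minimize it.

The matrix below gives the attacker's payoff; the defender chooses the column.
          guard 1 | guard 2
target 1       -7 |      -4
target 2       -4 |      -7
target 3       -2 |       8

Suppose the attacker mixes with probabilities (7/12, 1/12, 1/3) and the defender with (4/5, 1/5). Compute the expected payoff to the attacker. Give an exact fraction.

-247/60

Against (4/5, 1/5), each row's expected payoff is target 1: -32/5; target 2: -23/5; target 3: 0.
Taking the (7/12, 1/12, 1/3)-weighted average: (7/12)·(-32/5) + (1/12)·(-23/5) + (1/3)·(0) = -247/60.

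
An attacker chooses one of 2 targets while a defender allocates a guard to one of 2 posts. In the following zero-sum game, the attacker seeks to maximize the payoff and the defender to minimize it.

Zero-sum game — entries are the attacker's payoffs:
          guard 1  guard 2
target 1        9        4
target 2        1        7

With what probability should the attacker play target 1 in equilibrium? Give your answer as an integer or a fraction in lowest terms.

6/11

Row minima are 4 and 1, so the attacker's maximin is 4; column maxima are 9 and 7, so the defender's minimax is 7. These differ, so the equilibrium is in mixed strategies.
Let the attacker play target 1 with probability p. The defender is indifferent when 9p + (1−p) = 4p + 7(1−p), giving p = 6/11.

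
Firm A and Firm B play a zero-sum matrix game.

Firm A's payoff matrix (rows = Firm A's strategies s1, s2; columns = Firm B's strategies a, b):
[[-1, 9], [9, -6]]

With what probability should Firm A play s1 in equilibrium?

Row minima are -1 and -6, so Firm A's maximin is -1; column maxima are 9 and 9, so Firm B's minimax is 9. These differ, so the equilibrium is in mixed strategies.
Let Firm A play s1 with probability p. Firm B is indifferent when −p + 9(1−p) = 9p − 6(1−p), giving p = 3/5.

3/5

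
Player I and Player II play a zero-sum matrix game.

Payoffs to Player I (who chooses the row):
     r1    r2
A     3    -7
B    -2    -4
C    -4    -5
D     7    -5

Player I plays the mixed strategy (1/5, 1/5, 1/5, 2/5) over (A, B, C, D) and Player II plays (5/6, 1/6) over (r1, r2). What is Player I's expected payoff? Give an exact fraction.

29/30

Against (5/6, 1/6), each row's expected payoff is A: 4/3; B: -7/3; C: -25/6; D: 5.
Taking the (1/5, 1/5, 1/5, 2/5)-weighted average: (1/5)·(4/3) + (1/5)·(-7/3) + (1/5)·(-25/6) + (2/5)·(5) = 29/30.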